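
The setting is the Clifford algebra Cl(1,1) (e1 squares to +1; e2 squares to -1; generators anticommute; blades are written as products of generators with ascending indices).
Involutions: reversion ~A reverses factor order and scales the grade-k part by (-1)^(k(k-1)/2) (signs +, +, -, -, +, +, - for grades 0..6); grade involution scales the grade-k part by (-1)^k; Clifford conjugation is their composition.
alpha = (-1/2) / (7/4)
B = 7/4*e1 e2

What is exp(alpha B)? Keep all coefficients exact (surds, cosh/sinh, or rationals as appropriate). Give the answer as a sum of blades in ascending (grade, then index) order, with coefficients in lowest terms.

B^2 = (7/4)^2*(e1 e2)^2 = 49/16*(+1) = 49/16 (a basis 2-blade squares to minus the product of its generators' squares).
B^2 = 49/16 — B^2 > 0, so the exponential closes hyperbolically: l = 7/4, alpha*l = -1/2, so exp(alpha B) = cosh(-1/2) + (sinh(-1/2)/(7/4))*B = cosh(1/2) + (-4*sinh(1/2)/7)*B.
Answer: cosh(1/2) - sinh(1/2)*e1 e2


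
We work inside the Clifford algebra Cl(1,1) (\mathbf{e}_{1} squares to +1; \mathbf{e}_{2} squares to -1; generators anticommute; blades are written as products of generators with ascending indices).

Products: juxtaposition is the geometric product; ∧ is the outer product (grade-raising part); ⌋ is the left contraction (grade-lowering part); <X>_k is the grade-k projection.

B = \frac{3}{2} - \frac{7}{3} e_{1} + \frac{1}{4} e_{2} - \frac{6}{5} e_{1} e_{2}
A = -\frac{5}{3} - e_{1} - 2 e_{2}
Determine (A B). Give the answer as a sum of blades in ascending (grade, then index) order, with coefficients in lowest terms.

step 1: \frac{1}{3} + \frac{431}{90} e_{1} - \frac{133}{60} e_{2} - \frac{35}{12} e_{1} e_{2}
Answer: \frac{1}{3} + \frac{431}{90} e_{1} - \frac{133}{60} e_{2} - \frac{35}{12} e_{1} e_{2}


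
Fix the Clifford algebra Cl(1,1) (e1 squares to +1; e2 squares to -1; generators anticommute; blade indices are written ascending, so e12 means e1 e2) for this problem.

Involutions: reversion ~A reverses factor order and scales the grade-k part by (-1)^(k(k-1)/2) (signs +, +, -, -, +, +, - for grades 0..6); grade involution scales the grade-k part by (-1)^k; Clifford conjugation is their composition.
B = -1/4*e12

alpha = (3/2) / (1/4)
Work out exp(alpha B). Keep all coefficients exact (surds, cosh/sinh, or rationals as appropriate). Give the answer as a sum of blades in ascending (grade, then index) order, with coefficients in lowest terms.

B^2 = (-1/4)^2*(e12)^2 = 1/16*(+1) = 1/16 (a basis 2-blade squares to minus the product of its generators' squares).
B^2 = 1/16 — hyperbolic case — the even/odd split gives cosh and sinh: l = 1/4, alpha*l = 3/2, so exp(alpha B) = cosh(3/2) + (sinh(3/2)/(1/4))*B = cosh(3/2) + (4*sinh(3/2))*B.
Answer: cosh(3/2) - sinh(3/2)*e12


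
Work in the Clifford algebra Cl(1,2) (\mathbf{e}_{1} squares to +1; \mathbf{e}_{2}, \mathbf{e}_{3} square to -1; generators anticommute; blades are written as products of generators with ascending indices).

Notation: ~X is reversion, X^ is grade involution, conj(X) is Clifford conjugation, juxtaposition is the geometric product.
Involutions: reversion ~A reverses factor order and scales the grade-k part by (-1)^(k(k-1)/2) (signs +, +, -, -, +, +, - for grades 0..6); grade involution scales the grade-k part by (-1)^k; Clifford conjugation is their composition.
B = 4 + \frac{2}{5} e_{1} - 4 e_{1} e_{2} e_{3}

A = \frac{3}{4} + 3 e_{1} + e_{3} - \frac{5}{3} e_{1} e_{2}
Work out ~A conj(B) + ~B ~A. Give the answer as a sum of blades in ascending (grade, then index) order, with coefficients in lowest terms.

first term: \frac{9}{5} + \frac{117}{10} e_{1} + \frac{2}{3} e_{2} - \frac{8}{3} e_{3} + \frac{32}{3} e_{1} e_{2} + \frac{2}{5} e_{1} e_{3} - 12 e_{2} e_{3} - 3 e_{1} e_{2} e_{3}
second term: \frac{21}{5} + \frac{123}{10} e_{1} + \frac{2}{3} e_{2} + \frac{32}{3} e_{3} + \frac{8}{3} e_{1} e_{2} + \frac{2}{5} e_{1} e_{3} + 12 e_{2} e_{3} + 3 e_{1} e_{2} e_{3}
Answer: 6 + 24 e_{1} + \frac{4}{3} e_{2} + 8 e_{3} + \frac{40}{3} e_{1} e_{2} + \frac{4}{5} e_{1} e_{3}


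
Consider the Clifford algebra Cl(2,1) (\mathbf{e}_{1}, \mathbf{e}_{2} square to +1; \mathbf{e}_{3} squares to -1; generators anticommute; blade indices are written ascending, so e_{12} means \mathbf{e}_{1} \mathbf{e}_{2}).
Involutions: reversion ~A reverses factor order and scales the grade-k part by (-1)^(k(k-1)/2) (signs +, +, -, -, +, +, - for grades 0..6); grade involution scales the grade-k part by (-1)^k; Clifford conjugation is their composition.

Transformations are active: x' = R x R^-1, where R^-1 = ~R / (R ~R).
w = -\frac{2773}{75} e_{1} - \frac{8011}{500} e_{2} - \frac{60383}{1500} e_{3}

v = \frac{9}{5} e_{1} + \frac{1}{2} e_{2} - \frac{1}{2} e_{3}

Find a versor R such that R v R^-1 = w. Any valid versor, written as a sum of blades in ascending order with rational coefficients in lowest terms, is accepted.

Sketch: the shared square \frac{81}{25} makes R = v + w = -\frac{2638}{75} e_{1} - \frac{7761}{500} e_{2} - \frac{61133}{1500} e_{3} the natural versor; its sandwich fixes that direction, negates (v - w)/2, and sends v to w.
Answer: -\frac{2638}{75} e_{1} - \frac{7761}{500} e_{2} - \frac{61133}{1500} e_{3}


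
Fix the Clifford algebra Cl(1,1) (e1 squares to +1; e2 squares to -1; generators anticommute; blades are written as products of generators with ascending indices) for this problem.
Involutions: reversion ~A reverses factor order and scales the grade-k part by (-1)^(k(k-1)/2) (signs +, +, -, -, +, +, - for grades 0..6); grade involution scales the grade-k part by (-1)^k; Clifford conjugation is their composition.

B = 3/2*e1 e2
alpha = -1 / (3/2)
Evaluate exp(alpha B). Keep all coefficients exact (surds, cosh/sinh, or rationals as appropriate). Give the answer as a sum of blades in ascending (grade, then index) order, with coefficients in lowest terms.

B^2 = (3/2)^2*(e1 e2)^2 = 9/4*(+1) = 9/4 (a basis 2-blade squares to minus the product of its generators' squares).
B^2 = 9/4 — the series telescopes hyperbolically here: l = 3/2, alpha*l = -1, so exp(alpha B) = cosh(-1) + (sinh(-1)/(3/2))*B = cosh(1) + (-2*sinh(1)/3)*B.
Answer: cosh(1) - sinh(1)*e1 e2


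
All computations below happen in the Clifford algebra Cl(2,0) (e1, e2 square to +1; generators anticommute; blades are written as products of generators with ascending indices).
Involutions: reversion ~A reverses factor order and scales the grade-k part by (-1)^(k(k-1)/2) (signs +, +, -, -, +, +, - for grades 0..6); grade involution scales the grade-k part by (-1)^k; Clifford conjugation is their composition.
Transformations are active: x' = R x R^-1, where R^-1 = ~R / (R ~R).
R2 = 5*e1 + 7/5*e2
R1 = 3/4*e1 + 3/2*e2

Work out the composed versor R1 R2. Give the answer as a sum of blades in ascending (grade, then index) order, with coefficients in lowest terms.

Distribute over the terms of R1 (each basis-blade product reordered to ascending indices, repeated generators contracted through their squares):
(3/4*e1) R2 = 15/4 + 21/20*e1 e2
(3/2*e2) R2 = 21/10 - 15/2*e1 e2
Summing the partial products and collecting blades:
Answer: 117/20 - 129/20*e1 e2


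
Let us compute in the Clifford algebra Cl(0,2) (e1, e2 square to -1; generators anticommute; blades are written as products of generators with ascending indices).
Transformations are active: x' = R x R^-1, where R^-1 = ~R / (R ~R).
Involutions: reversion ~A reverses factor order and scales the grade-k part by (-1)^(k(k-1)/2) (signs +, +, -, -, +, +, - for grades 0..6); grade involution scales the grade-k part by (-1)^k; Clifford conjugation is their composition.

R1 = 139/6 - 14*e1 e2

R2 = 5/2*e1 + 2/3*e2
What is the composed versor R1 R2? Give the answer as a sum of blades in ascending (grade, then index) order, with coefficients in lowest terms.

Distribute over the terms of R1 (each basis-blade product reordered to ascending indices, repeated generators contracted through their squares):
(139/6) R2 = 695/12*e1 + 139/9*e2
(-14*e1 e2) R2 = 28/3*e1 - 35*e2
Summing the partial products and collecting blades:
Answer: 269/4*e1 - 176/9*e2


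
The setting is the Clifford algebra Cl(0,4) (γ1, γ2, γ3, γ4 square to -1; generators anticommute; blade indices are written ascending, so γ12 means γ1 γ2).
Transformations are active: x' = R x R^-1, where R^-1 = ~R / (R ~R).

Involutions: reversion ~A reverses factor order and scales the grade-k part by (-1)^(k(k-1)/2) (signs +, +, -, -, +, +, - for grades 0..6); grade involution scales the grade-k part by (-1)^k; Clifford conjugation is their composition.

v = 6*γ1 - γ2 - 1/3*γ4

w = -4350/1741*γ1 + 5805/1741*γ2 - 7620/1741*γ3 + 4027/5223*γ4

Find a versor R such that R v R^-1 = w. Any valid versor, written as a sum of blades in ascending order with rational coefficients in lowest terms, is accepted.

R = v + w = 6096/1741*γ1 + 4064/1741*γ2 - 7620/1741*γ3 + 762/1741*γ4 works: the equal norms (-334/9) guarantee its sandwich swaps v into w.
Answer: 6096/1741*γ1 + 4064/1741*γ2 - 7620/1741*γ3 + 762/1741*γ4


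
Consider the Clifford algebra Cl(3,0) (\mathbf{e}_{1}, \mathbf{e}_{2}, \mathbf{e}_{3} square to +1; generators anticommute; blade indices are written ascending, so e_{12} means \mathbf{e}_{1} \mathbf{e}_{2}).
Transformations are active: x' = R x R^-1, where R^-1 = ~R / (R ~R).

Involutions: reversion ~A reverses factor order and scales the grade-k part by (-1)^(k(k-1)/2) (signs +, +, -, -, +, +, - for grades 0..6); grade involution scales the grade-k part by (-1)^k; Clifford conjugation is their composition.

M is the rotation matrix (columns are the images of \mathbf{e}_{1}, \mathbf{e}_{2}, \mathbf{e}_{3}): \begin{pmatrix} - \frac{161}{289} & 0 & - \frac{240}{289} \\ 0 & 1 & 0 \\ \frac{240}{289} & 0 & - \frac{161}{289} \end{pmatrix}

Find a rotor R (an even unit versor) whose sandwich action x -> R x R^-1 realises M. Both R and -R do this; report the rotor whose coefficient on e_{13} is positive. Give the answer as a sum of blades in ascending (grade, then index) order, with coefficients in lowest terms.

Method: write R = a + b12*e_{12} + b13*e_{13} + b23*e_{23} with a^2 + b12^2 + b13^2 + b23^2 = 1 (so R^-1 = ~R). Expanding the columns R e_j ~R gives tr M = 4a^2 - 1 and, from the antisymmetric part, M21 - M12 = -4a*b12, M13 - M31 = 4a*b13, M32 - M23 = -4a*b23.
Here tr M = -\frac{33}{289}, so a^2 = (1 + tr M)/4 = \frac{64}{289} and a = ±\frac{8}{17}. Taking a = \frac{8}{17}: M21 - M12 = 0, M13 - M31 = -\frac{480}{289}, M32 - M23 = 0, giving b12 = 0, b13 = -\frac{15}{17}, b23 = 0, i.e. R = \frac{8}{17} - \frac{15}{17} e_{13}.
Its e_{13} coefficient is negative, so report the other preimage -R.
Answer: -\frac{8}{17} + \frac{15}{17} e_{13}. Recall the cover is two-to-one: with M of trace -\frac{33}{289}, both preimages act alike, and the stated e_{13} sign chooses the sheet.


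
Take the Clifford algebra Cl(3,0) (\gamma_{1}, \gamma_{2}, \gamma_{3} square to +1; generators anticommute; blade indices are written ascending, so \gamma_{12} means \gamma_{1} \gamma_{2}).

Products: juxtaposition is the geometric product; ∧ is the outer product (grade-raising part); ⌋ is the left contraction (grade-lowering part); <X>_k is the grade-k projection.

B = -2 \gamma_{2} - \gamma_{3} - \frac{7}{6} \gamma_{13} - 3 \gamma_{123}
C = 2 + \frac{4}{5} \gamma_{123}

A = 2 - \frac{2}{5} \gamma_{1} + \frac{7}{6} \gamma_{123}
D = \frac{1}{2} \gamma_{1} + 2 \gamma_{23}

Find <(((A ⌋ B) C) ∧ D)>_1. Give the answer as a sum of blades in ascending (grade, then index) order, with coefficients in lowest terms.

step 1: \frac{7}{2} - 4 \gamma_{2} - \frac{23}{15} \gamma_{3} - \frac{7}{3} \gamma_{13} + \frac{6}{5} \gamma_{23} - 6 \gamma_{123}
step 2: \frac{59}{5} - \frac{24}{25} \gamma_{1} - \frac{148}{15} \gamma_{2} - \frac{46}{15} \gamma_{3} - \frac{92}{75} \gamma_{12} - \frac{22}{15} \gamma_{13} + \frac{12}{5} \gamma_{23} - \frac{46}{5} \gamma_{123}
step 3: \frac{59}{10} \gamma_{1} + \frac{74}{15} \gamma_{12} + \frac{23}{15} \gamma_{13} + \frac{118}{5} \gamma_{23} - \frac{18}{25} \gamma_{123}
step 4: \frac{59}{10} \gamma_{1}
Answer: \frac{59}{10} \gamma_{1}


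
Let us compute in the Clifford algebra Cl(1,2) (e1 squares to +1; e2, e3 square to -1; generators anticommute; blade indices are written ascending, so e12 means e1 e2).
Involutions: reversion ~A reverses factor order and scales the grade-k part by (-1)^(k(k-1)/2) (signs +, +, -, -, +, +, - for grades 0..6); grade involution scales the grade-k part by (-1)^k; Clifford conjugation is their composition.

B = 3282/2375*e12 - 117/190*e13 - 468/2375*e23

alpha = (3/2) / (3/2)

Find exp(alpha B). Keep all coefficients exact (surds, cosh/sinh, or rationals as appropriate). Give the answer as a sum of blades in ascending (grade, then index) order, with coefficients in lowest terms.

B^2 term by term: the squares give (3282/2375)^2*(e12)^2 + (-117/190)^2*(e13)^2 + (-468/2375)^2*(e23)^2 = 10771524/5640625*(+1) + 13689/36100*(+1) + 219024/5640625*(-1) = 9/4 (each basis 2-blade squares to minus the product of its generators' squares); cross terms between blades sharing an index anticommute and cancel. So B^2 = 9/4.
B^2 = 9/4 — hyperbolic case — the even/odd split gives cosh and sinh: l = 3/2, alpha*l = 3/2, so exp(alpha B) = cosh(3/2) + (sinh(3/2)/(3/2))*B = cosh(3/2) + (2*sinh(3/2)/3)*B.
Answer: cosh(3/2) + 2188*sinh(3/2)/2375*e12 - 39*sinh(3/2)/95*e13 - 312*sinh(3/2)/2375*e23


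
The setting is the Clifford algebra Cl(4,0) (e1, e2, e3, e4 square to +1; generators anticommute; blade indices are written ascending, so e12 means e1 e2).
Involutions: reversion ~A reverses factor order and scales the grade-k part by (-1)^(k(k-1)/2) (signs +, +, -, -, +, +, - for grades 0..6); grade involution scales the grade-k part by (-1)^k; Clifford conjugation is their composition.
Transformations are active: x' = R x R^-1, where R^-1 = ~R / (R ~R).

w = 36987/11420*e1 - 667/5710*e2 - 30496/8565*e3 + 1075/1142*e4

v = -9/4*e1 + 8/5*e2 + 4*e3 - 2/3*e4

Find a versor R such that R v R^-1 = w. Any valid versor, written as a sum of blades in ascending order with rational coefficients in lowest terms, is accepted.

R = v + w = 2823/2855*e1 + 8469/5710*e2 + 3764/8565*e3 + 941/3426*e4 works: the equal norms (86641/3600) guarantee its sandwich swaps v into w.
Answer: 2823/2855*e1 + 8469/5710*e2 + 3764/8565*e3 + 941/3426*e4


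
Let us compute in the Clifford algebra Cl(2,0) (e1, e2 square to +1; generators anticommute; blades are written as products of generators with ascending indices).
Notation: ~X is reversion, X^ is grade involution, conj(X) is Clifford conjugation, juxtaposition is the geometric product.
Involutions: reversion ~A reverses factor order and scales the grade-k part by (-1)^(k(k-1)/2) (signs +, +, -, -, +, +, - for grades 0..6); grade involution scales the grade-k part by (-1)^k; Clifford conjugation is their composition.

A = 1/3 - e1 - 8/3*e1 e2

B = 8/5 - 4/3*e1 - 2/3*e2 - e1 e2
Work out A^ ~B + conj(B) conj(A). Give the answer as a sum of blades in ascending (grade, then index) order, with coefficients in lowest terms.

first term: 28/15 + 44/15*e1 - 25/9*e2 - 23/5*e1 e2
second term: -4/5 + 4/15*e1 + 25/9*e2 + 59/15*e1 e2
Answer: 16/15 + 16/5*e1 - 2/3*e1 e2


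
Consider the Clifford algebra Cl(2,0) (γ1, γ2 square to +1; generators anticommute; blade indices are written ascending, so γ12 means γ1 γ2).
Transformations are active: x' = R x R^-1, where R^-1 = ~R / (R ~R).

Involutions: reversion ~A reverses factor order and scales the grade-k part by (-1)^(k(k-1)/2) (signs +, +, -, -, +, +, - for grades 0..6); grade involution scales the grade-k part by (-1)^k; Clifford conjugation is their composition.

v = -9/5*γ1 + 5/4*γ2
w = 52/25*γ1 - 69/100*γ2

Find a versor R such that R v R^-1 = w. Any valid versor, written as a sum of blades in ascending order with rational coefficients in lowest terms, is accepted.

Here q(v) = q(w) = 1921/400; the classical choice R = v + w = 7/25*γ1 + 14/25*γ2 then realises v -> w under the sandwich.
Answer: 7/25*γ1 + 14/25*γ2


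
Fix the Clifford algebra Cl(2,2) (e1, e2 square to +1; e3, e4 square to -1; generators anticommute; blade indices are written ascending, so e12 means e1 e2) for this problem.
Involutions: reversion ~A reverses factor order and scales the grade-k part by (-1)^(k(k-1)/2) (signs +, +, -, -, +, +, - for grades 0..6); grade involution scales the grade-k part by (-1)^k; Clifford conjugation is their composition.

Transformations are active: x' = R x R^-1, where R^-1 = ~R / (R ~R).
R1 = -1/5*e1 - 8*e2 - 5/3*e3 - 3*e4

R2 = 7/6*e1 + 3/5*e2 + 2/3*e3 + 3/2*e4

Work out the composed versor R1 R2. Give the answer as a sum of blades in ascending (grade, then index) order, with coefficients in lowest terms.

Distribute over the terms of R1 (each basis-blade product reordered to ascending indices, repeated generators contracted through their squares):
(-1/5*e1) R2 = -7/30 - 3/25*e12 - 2/15*e13 - 3/10*e14
(-8*e2) R2 = -24/5 + 28/3*e12 - 16/3*e23 - 12*e24
(-5/3*e3) R2 = 10/9 + 35/18*e13 + e23 - 5/2*e34
(-3*e4) R2 = 9/2 + 7/2*e14 + 9/5*e24 + 2*e34
Summing the partial products and collecting blades:
Answer: 26/45 + 691/75*e12 + 163/90*e13 + 16/5*e14 - 13/3*e23 - 51/5*e24 - 1/2*e34


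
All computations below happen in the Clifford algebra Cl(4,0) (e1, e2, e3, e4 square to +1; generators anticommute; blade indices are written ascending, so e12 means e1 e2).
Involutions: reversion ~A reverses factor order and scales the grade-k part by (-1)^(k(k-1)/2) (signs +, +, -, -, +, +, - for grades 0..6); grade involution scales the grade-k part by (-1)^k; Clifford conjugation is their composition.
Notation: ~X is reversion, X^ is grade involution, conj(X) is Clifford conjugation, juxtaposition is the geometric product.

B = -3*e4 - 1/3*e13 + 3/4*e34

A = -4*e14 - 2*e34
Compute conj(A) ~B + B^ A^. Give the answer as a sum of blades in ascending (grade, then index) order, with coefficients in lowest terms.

first term: 3/2 - 12*e1 - 6*e3 + 3*e13 - 2/3*e14 + 4/3*e34
second term: 3/2 + 12*e1 + 6*e3 - 3*e13 + 2/3*e14 - 4/3*e34
Answer: 3


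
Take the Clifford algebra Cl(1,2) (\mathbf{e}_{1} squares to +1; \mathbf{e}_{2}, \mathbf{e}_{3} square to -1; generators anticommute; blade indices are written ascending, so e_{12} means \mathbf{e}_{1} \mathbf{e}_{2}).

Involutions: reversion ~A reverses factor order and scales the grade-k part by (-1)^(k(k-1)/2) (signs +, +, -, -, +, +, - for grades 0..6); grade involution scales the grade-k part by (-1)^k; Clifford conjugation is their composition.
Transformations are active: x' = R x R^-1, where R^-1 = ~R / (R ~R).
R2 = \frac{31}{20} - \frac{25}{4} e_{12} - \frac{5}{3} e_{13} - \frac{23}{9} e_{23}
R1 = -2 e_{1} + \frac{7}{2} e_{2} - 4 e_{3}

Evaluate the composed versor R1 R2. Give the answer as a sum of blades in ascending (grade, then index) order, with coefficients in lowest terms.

Distribute over the terms of R1 (each basis-blade product reordered to ascending indices, repeated generators contracted through their squares):
(-2 e_{1}) R2 = -\frac{31}{10} e_{1} + \frac{25}{2} e_{2} + \frac{10}{3} e_{3} + \frac{46}{9} e_{123}
(\frac{7}{2} e_{2}) R2 = -\frac{175}{8} e_{1} + \frac{217}{40} e_{2} + \frac{161}{18} e_{3} + \frac{35}{6} e_{123}
(-4 e_{3}) R2 = \frac{20}{3} e_{1} + \frac{92}{9} e_{2} - \frac{31}{5} e_{3} + 25 e_{123}
Summing the partial products and collecting blades:
Answer: -\frac{2197}{120} e_{1} + \frac{10133}{360} e_{2} + \frac{547}{90} e_{3} + \frac{647}{18} e_{123}


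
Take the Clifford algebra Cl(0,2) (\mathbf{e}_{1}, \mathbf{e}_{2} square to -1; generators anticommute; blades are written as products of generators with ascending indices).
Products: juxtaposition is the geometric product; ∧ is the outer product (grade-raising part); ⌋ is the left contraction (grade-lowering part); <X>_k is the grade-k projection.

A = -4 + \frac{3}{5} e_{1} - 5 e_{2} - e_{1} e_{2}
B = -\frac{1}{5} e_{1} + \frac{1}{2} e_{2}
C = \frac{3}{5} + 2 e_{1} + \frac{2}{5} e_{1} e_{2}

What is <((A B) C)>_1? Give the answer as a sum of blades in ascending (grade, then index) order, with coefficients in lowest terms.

step 1: \frac{131}{50} + \frac{13}{10} e_{1} - \frac{9}{5} e_{2} - \frac{7}{10} e_{1} e_{2}
step 2: -\frac{187}{250} + \frac{53}{10} e_{1} - 3 e_{2} + \frac{1057}{250} e_{1} e_{2}
step 3: \frac{53}{10} e_{1} - 3 e_{2}
Answer: \frac{53}{10} e_{1} - 3 e_{2}


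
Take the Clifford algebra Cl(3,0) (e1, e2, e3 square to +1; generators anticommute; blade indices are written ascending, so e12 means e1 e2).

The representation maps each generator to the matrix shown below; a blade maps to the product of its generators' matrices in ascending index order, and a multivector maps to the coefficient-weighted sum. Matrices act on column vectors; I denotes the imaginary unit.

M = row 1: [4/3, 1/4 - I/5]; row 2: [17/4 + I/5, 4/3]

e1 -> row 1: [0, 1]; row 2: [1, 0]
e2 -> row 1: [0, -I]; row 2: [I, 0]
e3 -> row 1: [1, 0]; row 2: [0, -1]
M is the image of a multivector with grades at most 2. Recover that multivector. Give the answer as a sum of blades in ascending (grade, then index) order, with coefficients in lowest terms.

Method: 1, rho(e1), rho(e2), rho(e3) form a trace-orthogonal basis of the 2x2 complex matrices (tr(X Y) = 2 if X = Y, else 0), so M = m0*1 + m1*rho(e1) + m2*rho(e2) + m3*rho(e3) with m0 = tr(M)/2 = 4/3, m1 = tr(M rho(e1))/2 = 9/4, m2 = tr(M rho(e2))/2 = 1/5 - 2*I, m3 = tr(M rho(e3))/2 = 0.
Multiplying table entries, the bivector images are rho(e12) = I*rho(e3), rho(e13) = -I*rho(e2), rho(e23) = I*rho(e1); with real blade coefficients the real parts of m0..m3 are the coefficients of 1, e1, e2, e3 and the imaginary parts give the bivectors (e23: Im m1, e13: -Im m2, e12: Im m3).
Answer: 4/3 + 9/4*e1 + 1/5*e2 + 2*e13


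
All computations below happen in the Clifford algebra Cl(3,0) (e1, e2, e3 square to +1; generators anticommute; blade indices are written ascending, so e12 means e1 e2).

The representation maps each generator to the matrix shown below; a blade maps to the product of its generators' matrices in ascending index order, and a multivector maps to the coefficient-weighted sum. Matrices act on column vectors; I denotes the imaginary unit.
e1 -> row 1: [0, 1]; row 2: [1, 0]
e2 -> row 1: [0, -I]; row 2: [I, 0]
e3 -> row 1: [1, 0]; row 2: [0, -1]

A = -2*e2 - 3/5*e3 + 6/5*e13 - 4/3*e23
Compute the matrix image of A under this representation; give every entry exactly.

Bivector images (products of the table entries): rho(e13) = rho(e1)rho(e3) = row 1: [0, -1]; row 2: [1, 0]; rho(e23) = rho(e2)rho(e3) = row 1: [0, I]; row 2: [I, 0].
M = (-2)*rho(e2) + (-3/5)*rho(e3) + (6/5)*rho(e13) + (-4/3)*rho(e23), summed entrywise:
Answer: row 1: [-3/5, -6/5 + 2*I/3]; row 2: [6/5 - 10*I/3, 3/5]


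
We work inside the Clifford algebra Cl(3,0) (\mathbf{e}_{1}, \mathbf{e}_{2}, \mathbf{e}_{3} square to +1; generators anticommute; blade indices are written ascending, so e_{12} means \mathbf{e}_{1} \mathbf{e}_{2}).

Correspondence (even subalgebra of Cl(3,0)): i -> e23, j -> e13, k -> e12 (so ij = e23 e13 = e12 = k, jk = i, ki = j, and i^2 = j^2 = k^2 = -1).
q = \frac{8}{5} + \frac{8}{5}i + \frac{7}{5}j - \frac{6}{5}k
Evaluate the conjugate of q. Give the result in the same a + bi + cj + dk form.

In blades: q = \frac{8}{5} - \frac{6}{5} e_{12} + \frac{7}{5} e_{13} + \frac{8}{5} e_{23}.
Quaternion conjugation is reversion on the even subalgebra: the scalar is fixed and every grade-2 blade flips sign, giving \frac{8}{5} + \frac{6}{5} e_{12} - \frac{7}{5} e_{13} - \frac{8}{5} e_{23}; translating back:
Answer: \frac{8}{5} - \frac{8}{5}i - \frac{7}{5}j + \frac{6}{5}k


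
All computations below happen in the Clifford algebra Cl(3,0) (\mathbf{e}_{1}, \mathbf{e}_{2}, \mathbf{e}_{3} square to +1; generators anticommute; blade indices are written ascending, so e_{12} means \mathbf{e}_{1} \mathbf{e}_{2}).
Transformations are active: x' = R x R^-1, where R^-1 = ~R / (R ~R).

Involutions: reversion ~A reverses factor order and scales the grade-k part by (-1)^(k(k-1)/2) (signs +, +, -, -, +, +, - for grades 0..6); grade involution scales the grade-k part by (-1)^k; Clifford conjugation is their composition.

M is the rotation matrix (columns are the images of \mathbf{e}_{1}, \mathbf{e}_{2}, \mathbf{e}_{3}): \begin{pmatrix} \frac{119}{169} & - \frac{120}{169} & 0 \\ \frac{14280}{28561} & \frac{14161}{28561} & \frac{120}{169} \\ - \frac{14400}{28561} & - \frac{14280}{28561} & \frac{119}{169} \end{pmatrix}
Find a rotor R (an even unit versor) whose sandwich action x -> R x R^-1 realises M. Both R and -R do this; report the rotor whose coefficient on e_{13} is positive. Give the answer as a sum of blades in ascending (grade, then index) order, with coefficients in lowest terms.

Method: write R = a + b12*e_{12} + b13*e_{13} + b23*e_{23} with a^2 + b12^2 + b13^2 + b23^2 = 1 (so R^-1 = ~R). Expanding the columns R e_j ~R gives tr M = 4a^2 - 1 and, from the antisymmetric part, M21 - M12 = -4a*b12, M13 - M31 = 4a*b13, M32 - M23 = -4a*b23.
Here tr M = \frac{54383}{28561}, so a^2 = (1 + tr M)/4 = \frac{20736}{28561} and a = ±\frac{144}{169}. Taking a = \frac{144}{169}: M21 - M12 = \frac{34560}{28561}, M13 - M31 = \frac{14400}{28561}, M32 - M23 = -\frac{34560}{28561}, giving b12 = -\frac{60}{169}, b13 = \frac{25}{169}, b23 = \frac{60}{169}, i.e. R = \frac{144}{169} - \frac{60}{169} e_{12} + \frac{25}{169} e_{13} + \frac{60}{169} e_{23}.
Its e_{13} coefficient is already positive.
Answer: \frac{144}{169} - \frac{60}{169} e_{12} + \frac{25}{169} e_{13} + \frac{60}{169} e_{23}. Recall the cover is two-to-one: with M of trace \frac{54383}{28561}, both preimages act alike, and the stated e_{13} sign chooses the sheet.


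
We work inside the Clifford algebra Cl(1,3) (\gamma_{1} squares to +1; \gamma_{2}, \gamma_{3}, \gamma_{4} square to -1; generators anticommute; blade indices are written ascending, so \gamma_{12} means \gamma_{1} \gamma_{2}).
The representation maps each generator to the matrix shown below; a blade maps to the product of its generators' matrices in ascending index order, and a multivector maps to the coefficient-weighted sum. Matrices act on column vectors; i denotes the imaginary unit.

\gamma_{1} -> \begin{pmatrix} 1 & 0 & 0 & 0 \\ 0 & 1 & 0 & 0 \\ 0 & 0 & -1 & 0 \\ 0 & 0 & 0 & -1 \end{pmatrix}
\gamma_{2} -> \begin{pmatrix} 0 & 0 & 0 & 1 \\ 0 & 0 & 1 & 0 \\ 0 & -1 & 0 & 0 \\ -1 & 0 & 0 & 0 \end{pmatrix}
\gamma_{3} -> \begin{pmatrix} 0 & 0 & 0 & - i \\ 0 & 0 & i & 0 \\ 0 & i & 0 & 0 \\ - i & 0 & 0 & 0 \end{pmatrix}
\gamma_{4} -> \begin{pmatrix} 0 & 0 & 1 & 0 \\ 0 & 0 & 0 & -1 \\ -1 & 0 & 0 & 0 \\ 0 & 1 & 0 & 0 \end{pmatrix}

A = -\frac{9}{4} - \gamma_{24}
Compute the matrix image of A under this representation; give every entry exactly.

Bivector images (products of the table entries): rho(\gamma_{24}) = rho(\gamma_{2})rho(\gamma_{4}) = \begin{pmatrix} 0 & 1 & 0 & 0 \\ -1 & 0 & 0 & 0 \\ 0 & 0 & 0 & 1 \\ 0 & 0 & -1 & 0 \end{pmatrix}.
M = (-\frac{9}{4})*1 + (-1)*rho(\gamma_{24}), summed entrywise (1 is the identity matrix):
Answer: \begin{pmatrix} - \frac{9}{4} & -1 & 0 & 0 \\ 1 & - \frac{9}{4} & 0 & 0 \\ 0 & 0 & - \frac{9}{4} & -1 \\ 0 & 0 & 1 & - \frac{9}{4} \end{pmatrix}


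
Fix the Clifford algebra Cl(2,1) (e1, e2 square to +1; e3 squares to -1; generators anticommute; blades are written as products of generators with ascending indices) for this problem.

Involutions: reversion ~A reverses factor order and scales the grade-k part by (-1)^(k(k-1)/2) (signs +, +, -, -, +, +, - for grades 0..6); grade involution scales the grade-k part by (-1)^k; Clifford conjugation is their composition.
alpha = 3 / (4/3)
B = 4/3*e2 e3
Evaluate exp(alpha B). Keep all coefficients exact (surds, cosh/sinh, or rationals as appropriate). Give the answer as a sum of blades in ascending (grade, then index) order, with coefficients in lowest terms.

B^2 = (4/3)^2*(e2 e3)^2 = 16/9*(+1) = 16/9 (a basis 2-blade squares to minus the product of its generators' squares).
B^2 = 16/9 — hyperbolic case — the even/odd split gives cosh and sinh: l = 4/3, alpha*l = 3, so exp(alpha B) = cosh(3) + (sinh(3)/(4/3))*B = cosh(3) + (3*sinh(3)/4)*B.
Answer: cosh(3) + sinh(3)*e2 e3


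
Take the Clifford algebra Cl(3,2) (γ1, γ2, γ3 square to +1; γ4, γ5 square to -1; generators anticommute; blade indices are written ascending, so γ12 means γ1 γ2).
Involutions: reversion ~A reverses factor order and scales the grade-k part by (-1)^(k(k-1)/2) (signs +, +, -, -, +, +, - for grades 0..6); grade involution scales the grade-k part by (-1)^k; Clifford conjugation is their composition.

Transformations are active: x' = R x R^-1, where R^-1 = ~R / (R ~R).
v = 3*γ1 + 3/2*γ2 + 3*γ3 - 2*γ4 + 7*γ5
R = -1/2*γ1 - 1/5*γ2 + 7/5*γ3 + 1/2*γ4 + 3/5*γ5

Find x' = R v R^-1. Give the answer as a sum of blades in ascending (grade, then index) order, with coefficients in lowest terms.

~R = -1/2*γ1 - 1/5*γ2 + 7/5*γ3 + 1/2*γ4 + 3/5*γ5, and R ~R = 41/25, so R^-1 = ~R / (41/25).
R v = -4/5 - 3/20*γ12 - 57/10*γ13 - 1/2*γ14 - 53/10*γ15 - 27/10*γ23 - 7/20*γ24 - 23/10*γ25 - 43/10*γ34 + 8*γ35 + 47/10*γ45
Answer: -103/41*γ1 - 107/82*γ2 - 179/41*γ3 + 62/41*γ4 - 311/41*γ5


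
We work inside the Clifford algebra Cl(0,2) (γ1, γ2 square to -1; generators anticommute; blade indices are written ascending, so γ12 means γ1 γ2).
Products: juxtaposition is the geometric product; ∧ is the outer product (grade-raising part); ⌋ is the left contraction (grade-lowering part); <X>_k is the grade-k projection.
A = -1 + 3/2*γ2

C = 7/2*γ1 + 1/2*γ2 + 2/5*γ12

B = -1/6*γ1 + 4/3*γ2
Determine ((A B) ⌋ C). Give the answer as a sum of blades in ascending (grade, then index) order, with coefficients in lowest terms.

step 1: -2 + 1/6*γ1 - 4/3*γ2 + 1/4*γ12
step 2: -1/60 - 113/15*γ1 - 16/15*γ2 - 4/5*γ12
Answer: -1/60 - 113/15*γ1 - 16/15*γ2 - 4/5*γ12


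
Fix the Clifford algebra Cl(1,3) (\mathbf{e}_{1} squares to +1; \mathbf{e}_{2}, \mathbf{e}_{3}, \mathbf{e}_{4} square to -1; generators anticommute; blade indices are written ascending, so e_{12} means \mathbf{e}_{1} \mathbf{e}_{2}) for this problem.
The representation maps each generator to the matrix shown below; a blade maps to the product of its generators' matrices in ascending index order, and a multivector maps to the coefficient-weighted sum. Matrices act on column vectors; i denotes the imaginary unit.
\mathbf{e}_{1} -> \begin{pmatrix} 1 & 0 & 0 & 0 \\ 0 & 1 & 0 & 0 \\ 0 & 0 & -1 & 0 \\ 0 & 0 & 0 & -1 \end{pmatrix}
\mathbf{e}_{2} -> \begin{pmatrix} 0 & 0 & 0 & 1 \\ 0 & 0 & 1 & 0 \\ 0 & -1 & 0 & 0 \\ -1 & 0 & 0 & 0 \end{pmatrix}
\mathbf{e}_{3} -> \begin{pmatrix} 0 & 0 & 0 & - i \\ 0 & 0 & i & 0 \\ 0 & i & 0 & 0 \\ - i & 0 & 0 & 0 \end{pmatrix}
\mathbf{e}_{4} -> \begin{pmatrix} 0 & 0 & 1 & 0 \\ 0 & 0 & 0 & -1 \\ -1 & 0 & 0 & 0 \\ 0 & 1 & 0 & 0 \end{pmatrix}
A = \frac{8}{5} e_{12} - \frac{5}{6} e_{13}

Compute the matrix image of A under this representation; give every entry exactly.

Bivector images (products of the table entries): rho(e_{12}) = rho(\mathbf{e}_{1})rho(\mathbf{e}_{2}) = \begin{pmatrix} 0 & 0 & 0 & 1 \\ 0 & 0 & 1 & 0 \\ 0 & 1 & 0 & 0 \\ 1 & 0 & 0 & 0 \end{pmatrix}; rho(e_{13}) = rho(\mathbf{e}_{1})rho(\mathbf{e}_{3}) = \begin{pmatrix} 0 & 0 & 0 & - i \\ 0 & 0 & i & 0 \\ 0 & - i & 0 & 0 \\ i & 0 & 0 & 0 \end{pmatrix}.
M = (\frac{8}{5})*rho(e_{12}) + (-\frac{5}{6})*rho(e_{13}), summed entrywise:
Answer: \begin{pmatrix} 0 & 0 & 0 & \frac{8}{5} + \frac{5 i}{6} \\ 0 & 0 & \frac{8}{5} - \frac{5 i}{6} & 0 \\ 0 & \frac{8}{5} + \frac{5 i}{6} & 0 & 0 \\ \frac{8}{5} - \frac{5 i}{6} & 0 & 0 & 0 \end{pmatrix}


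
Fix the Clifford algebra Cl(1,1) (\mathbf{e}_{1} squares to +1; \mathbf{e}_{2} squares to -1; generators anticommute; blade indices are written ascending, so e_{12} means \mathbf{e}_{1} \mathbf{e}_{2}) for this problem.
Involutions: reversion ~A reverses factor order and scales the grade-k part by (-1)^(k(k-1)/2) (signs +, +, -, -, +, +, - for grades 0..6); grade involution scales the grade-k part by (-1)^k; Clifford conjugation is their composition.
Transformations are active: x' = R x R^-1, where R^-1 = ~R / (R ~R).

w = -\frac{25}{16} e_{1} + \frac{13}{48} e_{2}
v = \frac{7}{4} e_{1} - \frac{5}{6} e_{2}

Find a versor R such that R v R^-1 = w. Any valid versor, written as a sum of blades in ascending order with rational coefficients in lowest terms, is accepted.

Equal squares first: v^2 = w^2 = \frac{341}{144}. Then v + w = \frac{3}{16} e_{1} - \frac{9}{16} e_{2} is a versor taking v to w, provided it is invertible.
Answer: \frac{3}{16} e_{1} - \frac{9}{16} e_{2}


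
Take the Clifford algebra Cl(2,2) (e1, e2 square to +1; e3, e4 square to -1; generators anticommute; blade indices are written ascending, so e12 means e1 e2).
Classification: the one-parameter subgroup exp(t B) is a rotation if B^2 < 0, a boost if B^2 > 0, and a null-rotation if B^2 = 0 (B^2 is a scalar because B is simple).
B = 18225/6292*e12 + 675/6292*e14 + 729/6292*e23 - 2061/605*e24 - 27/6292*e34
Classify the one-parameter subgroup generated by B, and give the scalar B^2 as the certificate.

B^2 term by term: the squares give (18225/6292)^2*(e12)^2 + (675/6292)^2*(e14)^2 + (729/6292)^2*(e23)^2 + (-2061/605)^2*(e24)^2 + (-27/6292)^2*(e34)^2 = 332150625/39589264*(-1) + 455625/39589264*(+1) + 531441/39589264*(+1) + 4247721/366025*(+1) + 729/39589264*(-1) = 81/25 (each basis 2-blade squares to minus the product of its generators' squares); cross terms between blades sharing an index anticommute and cancel; the commuting (index-disjoint) pairs give grade-4 terms 2*c*c'*(blade product), which cancel blade by blade — e1234: -492075/19794632 + 492075/19794632 = 0 — confirming B is simple. So B^2 = 81/25.
Answer: boost, certificate B^2 = 81/25. Because 81/25 is invariant under every versor sandwich, the classification follows from its sign alone.


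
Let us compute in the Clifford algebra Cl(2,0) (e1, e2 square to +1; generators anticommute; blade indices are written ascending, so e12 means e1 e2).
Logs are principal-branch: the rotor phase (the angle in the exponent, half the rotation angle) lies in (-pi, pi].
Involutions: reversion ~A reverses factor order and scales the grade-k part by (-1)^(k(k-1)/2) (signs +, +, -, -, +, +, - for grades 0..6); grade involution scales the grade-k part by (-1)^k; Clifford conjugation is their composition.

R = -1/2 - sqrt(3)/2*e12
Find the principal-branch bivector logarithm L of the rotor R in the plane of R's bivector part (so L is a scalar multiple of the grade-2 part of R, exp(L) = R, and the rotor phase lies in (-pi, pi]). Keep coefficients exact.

The scalar part of R is -1/2, which pins the rotor phase on the principal branch; dividing the bivector part by the sine of that phase recovers the unit plane, and L is the phase times that plane.
Concretely: cos(phase) = -1/2 gives phase = ±2*pi/3, and since phase/sin(phase) is even the sign is immaterial: L = (phase/sin(phase)) * <R>_2 = (4*sqrt(3)*pi/9) * <R>_2.
Answer: -2*pi/3*e12


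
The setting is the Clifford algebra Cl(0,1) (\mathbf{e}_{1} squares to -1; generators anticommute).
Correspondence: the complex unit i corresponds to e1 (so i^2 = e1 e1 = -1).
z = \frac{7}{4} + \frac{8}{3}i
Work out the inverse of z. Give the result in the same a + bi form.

In blades: z = \frac{7}{4} + \frac{8}{3} e_{1}.
With qbar = \frac{7}{4} - \frac{8}{3} e_{1} (scalar fixed, mapped units negated), z qbar = \frac{1465}{144} (the sum of squared coefficients), so z^-1 = qbar / (\frac{1465}{144}) = \frac{252}{1465} - \frac{384}{1465} e_{1}; translating back:
Answer: \frac{252}{1465} - \frac{384}{1465}i


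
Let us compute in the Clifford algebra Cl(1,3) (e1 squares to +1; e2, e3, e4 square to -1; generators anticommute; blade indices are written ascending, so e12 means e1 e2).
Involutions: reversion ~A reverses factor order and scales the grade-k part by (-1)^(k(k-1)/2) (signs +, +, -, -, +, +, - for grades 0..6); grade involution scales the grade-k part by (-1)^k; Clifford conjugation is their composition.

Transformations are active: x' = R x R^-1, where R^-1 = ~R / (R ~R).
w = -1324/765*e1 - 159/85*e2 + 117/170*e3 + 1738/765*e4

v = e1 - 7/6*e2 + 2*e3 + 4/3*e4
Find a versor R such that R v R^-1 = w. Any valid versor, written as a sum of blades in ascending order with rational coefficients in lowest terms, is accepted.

Equal squares first: v^2 = w^2 = -221/36. Then v + w = -559/765*e1 - 1549/510*e2 + 457/170*e3 + 2758/765*e4 is a versor taking v to w, provided it is invertible.
Answer: -559/765*e1 - 1549/510*e2 + 457/170*e3 + 2758/765*e4


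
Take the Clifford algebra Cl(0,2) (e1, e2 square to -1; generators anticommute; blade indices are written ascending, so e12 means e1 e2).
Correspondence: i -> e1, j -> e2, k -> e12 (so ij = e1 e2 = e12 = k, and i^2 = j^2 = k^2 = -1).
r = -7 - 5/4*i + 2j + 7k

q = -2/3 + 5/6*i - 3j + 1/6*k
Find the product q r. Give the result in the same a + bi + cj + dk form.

In blades: q = -2/3 + 5/6*e1 - 3*e2 + 1/6*e12, r = -7 - 5/4*e1 + 2*e2 + 7*e12.
Distribute q over r term by term (generator squares from the signature, products reordered to ascending indices): (-2/3)*r = 14/3 + 5/6*e1 - 4/3*e2 - 14/3*e12; (5/6*e1)*r = 25/24 - 35/6*e1 - 35/6*e2 + 5/3*e12; (-3*e2)*r = 6 - 21*e1 + 21*e2 - 15/4*e12; (1/6*e12)*r = -7/6 - 1/3*e1 - 5/24*e2 - 7/6*e12.
Sum: 253/24 - 79/3*e1 + 109/8*e2 - 95/12*e12; translating back through the correspondence:
Answer: 253/24 - 79/3*i + 109/8*j - 95/12*k


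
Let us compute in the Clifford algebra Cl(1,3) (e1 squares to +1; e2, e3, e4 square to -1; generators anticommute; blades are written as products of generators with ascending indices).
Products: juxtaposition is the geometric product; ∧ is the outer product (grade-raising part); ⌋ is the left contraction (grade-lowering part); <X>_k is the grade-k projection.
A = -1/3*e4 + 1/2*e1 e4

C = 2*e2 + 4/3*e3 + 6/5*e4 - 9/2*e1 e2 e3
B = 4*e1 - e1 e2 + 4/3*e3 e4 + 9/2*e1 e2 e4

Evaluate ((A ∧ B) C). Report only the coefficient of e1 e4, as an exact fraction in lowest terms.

step 1: 4/3*e1 e4 + 1/3*e1 e2 e4
step 2: -8/5*e1 - 2/5*e1 e2 + 2/3*e1 e4 + 3/2*e3 e4 - 8/3*e1 e2 e4 - 16/9*e1 e3 e4 + 6*e2 e3 e4 - 4/9*e1 e2 e3 e4
Answer: 2/3


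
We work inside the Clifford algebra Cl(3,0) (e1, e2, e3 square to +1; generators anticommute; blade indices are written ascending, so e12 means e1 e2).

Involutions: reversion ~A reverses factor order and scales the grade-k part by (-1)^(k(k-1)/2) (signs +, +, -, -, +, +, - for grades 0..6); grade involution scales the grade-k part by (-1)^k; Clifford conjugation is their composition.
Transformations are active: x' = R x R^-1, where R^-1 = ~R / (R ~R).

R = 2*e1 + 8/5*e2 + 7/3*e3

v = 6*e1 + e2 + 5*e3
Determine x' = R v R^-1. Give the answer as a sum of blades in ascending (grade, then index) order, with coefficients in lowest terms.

~R = 2*e1 + 8/5*e2 + 7/3*e3, and R ~R = 2701/225, so R^-1 = ~R / (2701/225).
R v = 379/15 - 38/5*e12 - 4*e13 + 17/3*e23
Answer: 6534/2701*e1 + 15491/2701*e2 + 13025/2701*e3


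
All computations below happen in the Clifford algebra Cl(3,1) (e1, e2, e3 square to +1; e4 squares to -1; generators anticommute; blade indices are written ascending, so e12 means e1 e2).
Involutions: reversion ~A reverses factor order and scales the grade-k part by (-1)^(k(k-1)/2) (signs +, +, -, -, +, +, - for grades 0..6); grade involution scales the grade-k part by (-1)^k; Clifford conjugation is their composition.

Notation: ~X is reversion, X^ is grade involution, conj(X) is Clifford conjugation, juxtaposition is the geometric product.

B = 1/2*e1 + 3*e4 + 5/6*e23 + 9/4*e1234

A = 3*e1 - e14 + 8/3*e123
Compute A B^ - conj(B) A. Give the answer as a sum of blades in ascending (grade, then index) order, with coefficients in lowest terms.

first term: -3/2 - 47/9*e1 - 13/2*e4 - 9*e14 - 43/12*e23 + 5/2*e123 + 27/4*e234 - 53/6*e1234
second term: -3/2 + 47/9*e1 + 13/2*e4 + 9*e14 - 43/12*e23 - 5/2*e123 - 27/4*e234 + 53/6*e1234
Answer: -94/9*e1 - 13*e4 - 18*e14 + 5*e123 + 27/2*e234 - 53/3*e1234


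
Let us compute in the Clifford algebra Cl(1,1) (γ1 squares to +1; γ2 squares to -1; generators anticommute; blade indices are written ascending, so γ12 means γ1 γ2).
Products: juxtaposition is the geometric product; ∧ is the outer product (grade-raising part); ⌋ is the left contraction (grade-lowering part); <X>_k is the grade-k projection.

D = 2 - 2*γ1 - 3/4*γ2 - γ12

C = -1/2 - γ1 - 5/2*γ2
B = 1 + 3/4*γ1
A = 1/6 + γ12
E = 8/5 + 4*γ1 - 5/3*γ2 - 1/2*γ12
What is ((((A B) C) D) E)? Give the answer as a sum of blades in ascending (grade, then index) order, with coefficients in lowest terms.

step 1: 1/6 + 1/8*γ1 - 3/4*γ2 + γ12
step 2: -25/12 + 109/48*γ1 + 23/24*γ2 - 25/16*γ12
step 3: -617/96 + 421/64*γ1 - 23/12*γ2 - 53/64*γ12
step 4: 76313/5760 - 14981/960*γ1 + 44171/5760*γ2 - 169/120*γ12
Answer: 76313/5760 - 14981/960*γ1 + 44171/5760*γ2 - 169/120*γ12
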